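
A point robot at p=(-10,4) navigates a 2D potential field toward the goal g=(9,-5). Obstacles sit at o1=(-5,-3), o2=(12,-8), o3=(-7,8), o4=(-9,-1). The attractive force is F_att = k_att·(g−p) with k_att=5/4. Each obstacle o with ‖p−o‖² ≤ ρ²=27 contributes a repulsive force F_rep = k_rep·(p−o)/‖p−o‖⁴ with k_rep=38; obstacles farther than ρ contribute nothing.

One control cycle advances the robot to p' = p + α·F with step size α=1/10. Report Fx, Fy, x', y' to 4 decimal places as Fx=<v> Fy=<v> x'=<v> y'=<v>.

F_att = 5/4·(g−p) = 5/4·(19,-9) = (23.7500,-11.2500)
o1: d²=74 > ρ²=27 → inactive
o2: d²=628 > ρ²=27 → inactive
o3: d²=25 ≤ ρ²=27; F_rep = 38·(-3,-4)/25² = (-0.1824,-0.2432)
o4: d²=26 ≤ ρ²=27; F_rep = 38·(-1,5)/26² = (-0.0562,0.2811)
F = F_att + ΣF_rep = (23.5114,-11.2121)
p' = p + 1/10·F = (-7.6489,2.8788)

Fx=23.5114 Fy=-11.2121 x'=-7.6489 y'=2.8788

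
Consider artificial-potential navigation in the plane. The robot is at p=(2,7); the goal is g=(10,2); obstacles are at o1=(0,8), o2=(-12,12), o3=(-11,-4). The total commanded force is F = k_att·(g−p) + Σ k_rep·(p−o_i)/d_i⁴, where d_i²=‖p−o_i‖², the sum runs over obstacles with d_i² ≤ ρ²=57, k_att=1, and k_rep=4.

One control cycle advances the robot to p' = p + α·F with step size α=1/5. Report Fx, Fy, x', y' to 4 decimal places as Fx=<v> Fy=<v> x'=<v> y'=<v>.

F_att = 1·(g−p) = 1·(8,-5) = (8.0000,-5.0000)
o1: d²=5 ≤ ρ²=57; F_rep = 4·(2,-1)/5² = (0.3200,-0.1600)
o2: d²=221 > ρ²=57 → inactive
o3: d²=290 > ρ²=57 → inactive
F = F_att + ΣF_rep = (8.3200,-5.1600)
p' = p + 1/5·F = (3.6640,5.9680)

Fx=8.3200 Fy=-5.1600 x'=3.6640 y'=5.9680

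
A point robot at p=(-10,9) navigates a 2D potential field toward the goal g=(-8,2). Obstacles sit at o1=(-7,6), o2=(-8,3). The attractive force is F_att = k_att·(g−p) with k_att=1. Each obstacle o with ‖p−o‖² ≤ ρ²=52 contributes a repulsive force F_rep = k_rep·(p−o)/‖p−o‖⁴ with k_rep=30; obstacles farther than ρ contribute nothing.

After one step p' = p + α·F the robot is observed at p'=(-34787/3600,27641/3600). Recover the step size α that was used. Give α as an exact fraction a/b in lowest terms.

α = 1/5

F_att = 1·(g−p) = 1·(2,-7) = (2.0000,-7.0000)
o1: d²=18 ≤ ρ²=52; F_rep = 30·(-3,3)/18² = (-0.2778,0.2778)
o2: d²=40 ≤ ρ²=52; F_rep = 30·(-2,6)/40² = (-0.0375,0.1125)
F = F_att + ΣF_rep = (1.6847,-6.6097)
Δp = p'−p = (0.3369,-1.3219); α = Δx/Fx = (1213/3600) / (1213/720) = 1/5
check: Δy/Fy = (-4759/3600) / (-4759/720) = 1/5 ✓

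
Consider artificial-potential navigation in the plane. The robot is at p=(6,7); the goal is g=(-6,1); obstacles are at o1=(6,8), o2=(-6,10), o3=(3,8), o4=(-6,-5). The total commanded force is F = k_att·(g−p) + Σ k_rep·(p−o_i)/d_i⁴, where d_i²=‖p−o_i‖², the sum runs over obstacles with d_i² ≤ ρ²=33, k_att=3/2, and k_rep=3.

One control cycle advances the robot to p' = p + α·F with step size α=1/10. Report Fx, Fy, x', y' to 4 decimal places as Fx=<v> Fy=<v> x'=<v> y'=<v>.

Fx=-17.9100 Fy=-12.0300 x'=4.2090 y'=5.7970

F_att = 3/2·(g−p) = 3/2·(-12,-6) = (-18.0000,-9.0000)
o1: d²=1 ≤ ρ²=33; F_rep = 3·(0,-1)/1² = (0.0000,-3.0000)
o2: d²=153 > ρ²=33 → inactive
o3: d²=10 ≤ ρ²=33; F_rep = 3·(3,-1)/10² = (0.0900,-0.0300)
o4: d²=288 > ρ²=33 → inactive
F = F_att + ΣF_rep = (-17.9100,-12.0300)
p' = p + 1/10·F = (4.2090,5.7970)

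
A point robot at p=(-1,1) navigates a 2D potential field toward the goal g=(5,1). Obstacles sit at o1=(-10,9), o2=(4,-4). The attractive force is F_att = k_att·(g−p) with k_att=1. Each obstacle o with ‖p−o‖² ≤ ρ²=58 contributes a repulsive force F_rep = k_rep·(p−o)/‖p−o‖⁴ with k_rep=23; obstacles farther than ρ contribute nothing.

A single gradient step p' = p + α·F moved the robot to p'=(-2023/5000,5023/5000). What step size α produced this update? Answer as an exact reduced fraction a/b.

F_att = 1·(g−p) = 1·(6,0) = (6.0000,0.0000)
o1: d²=145 > ρ²=58 → inactive
o2: d²=50 ≤ ρ²=58; F_rep = 23·(-5,5)/50² = (-0.0460,0.0460)
F = F_att + ΣF_rep = (5.9540,0.0460)
Δp = p'−p = (0.5954,0.0046); α = Δx/Fx = (2977/5000) / (2977/500) = 1/10
check: Δy/Fy = (23/5000) / (23/500) = 1/10 ✓

α = 1/10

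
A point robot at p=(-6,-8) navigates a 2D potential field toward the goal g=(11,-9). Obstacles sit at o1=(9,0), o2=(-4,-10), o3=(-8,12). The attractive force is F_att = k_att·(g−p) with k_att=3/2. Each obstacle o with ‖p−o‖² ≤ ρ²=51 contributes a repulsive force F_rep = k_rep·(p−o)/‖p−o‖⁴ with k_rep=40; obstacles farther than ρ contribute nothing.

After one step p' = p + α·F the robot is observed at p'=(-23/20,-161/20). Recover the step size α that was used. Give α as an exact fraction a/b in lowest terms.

F_att = 3/2·(g−p) = 3/2·(17,-1) = (25.5000,-1.5000)
o1: d²=289 > ρ²=51 → inactive
o2: d²=8 ≤ ρ²=51; F_rep = 40·(-2,2)/8² = (-1.2500,1.2500)
o3: d²=404 > ρ²=51 → inactive
F = F_att + ΣF_rep = (24.2500,-0.2500)
Δp = p'−p = (4.8500,-0.0500); α = Δx/Fx = (97/20) / (97/4) = 1/5
check: Δy/Fy = (-1/20) / (-1/4) = 1/5 ✓

α = 1/5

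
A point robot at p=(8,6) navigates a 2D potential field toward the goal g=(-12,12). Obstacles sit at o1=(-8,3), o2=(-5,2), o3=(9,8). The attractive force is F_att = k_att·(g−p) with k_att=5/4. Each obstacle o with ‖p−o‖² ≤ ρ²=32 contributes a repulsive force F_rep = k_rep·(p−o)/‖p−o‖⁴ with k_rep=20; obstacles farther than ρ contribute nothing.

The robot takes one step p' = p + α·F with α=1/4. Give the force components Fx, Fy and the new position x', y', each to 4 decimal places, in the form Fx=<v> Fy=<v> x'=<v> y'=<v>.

F_att = 5/4·(g−p) = 5/4·(-20,6) = (-25.0000,7.5000)
o1: d²=265 > ρ²=32 → inactive
o2: d²=185 > ρ²=32 → inactive
o3: d²=5 ≤ ρ²=32; F_rep = 20·(-1,-2)/5² = (-0.8000,-1.6000)
F = F_att + ΣF_rep = (-25.8000,5.9000)
p' = p + 1/4·F = (1.5500,7.4750)

Fx=-25.8000 Fy=5.9000 x'=1.5500 y'=7.4750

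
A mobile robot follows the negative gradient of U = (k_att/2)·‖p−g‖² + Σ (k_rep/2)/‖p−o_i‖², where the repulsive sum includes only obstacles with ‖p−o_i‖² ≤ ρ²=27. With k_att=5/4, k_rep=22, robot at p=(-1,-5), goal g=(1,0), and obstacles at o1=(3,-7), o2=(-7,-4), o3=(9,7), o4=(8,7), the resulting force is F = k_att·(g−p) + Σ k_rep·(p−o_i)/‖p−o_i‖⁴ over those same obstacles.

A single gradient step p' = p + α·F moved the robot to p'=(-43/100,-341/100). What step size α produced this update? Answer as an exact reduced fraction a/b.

F_att = 5/4·(g−p) = 5/4·(2,5) = (2.5000,6.2500)
o1: d²=20 ≤ ρ²=27; F_rep = 22·(-4,2)/20² = (-0.2200,0.1100)
o2: d²=37 > ρ²=27 → inactive
o3: d²=244 > ρ²=27 → inactive
o4: d²=225 > ρ²=27 → inactive
F = F_att + ΣF_rep = (2.2800,6.3600)
Δp = p'−p = (0.5700,1.5900); α = Δx/Fx = (57/100) / (57/25) = 1/4
check: Δy/Fy = (159/100) / (159/25) = 1/4 ✓

α = 1/4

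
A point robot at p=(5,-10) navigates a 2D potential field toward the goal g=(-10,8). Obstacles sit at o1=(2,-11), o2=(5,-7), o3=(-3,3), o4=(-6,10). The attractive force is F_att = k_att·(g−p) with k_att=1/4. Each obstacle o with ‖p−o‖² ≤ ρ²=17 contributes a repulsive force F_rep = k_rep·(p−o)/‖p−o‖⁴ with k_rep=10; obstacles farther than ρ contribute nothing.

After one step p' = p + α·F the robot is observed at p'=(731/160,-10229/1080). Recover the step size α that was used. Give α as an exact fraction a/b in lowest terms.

α = 1/8

F_att = 1/4·(g−p) = 1/4·(-15,18) = (-3.7500,4.5000)
o1: d²=10 ≤ ρ²=17; F_rep = 10·(3,1)/10² = (0.3000,0.1000)
o2: d²=9 ≤ ρ²=17; F_rep = 10·(0,-3)/9² = (0.0000,-0.3704)
o3: d²=233 > ρ²=17 → inactive
o4: d²=521 > ρ²=17 → inactive
F = F_att + ΣF_rep = (-3.4500,4.2296)
Δp = p'−p = (-0.4313,0.5287); α = Δx/Fx = (-69/160) / (-69/20) = 1/8
check: Δy/Fy = (571/1080) / (571/135) = 1/8 ✓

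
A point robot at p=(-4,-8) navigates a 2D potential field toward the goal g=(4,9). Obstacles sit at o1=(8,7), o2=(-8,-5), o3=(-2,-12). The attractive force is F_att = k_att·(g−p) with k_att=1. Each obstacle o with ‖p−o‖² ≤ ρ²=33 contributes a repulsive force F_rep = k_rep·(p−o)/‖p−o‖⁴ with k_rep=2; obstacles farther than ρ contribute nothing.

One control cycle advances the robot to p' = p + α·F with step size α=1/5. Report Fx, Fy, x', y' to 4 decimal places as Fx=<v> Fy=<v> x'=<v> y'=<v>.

F_att = 1·(g−p) = 1·(8,17) = (8.0000,17.0000)
o1: d²=369 > ρ²=33 → inactive
o2: d²=25 ≤ ρ²=33; F_rep = 2·(4,-3)/25² = (0.0128,-0.0096)
o3: d²=20 ≤ ρ²=33; F_rep = 2·(-2,4)/20² = (-0.0100,0.0200)
F = F_att + ΣF_rep = (8.0028,17.0104)
p' = p + 1/5·F = (-2.3994,-4.5979)

Fx=8.0028 Fy=17.0104 x'=-2.3994 y'=-4.5979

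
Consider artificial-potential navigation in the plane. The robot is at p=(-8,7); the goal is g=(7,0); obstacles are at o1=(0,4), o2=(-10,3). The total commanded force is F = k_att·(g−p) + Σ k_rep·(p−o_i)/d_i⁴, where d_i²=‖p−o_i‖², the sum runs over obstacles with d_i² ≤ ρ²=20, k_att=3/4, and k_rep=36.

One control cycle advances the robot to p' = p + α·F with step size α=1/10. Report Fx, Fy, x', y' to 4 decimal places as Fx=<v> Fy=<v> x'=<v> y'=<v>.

F_att = 3/4·(g−p) = 3/4·(15,-7) = (11.2500,-5.2500)
o1: d²=73 > ρ²=20 → inactive
o2: d²=20 ≤ ρ²=20; F_rep = 36·(2,4)/20² = (0.1800,0.3600)
F = F_att + ΣF_rep = (11.4300,-4.8900)
p' = p + 1/10·F = (-6.8570,6.5110)

Fx=11.4300 Fy=-4.8900 x'=-6.8570 y'=6.5110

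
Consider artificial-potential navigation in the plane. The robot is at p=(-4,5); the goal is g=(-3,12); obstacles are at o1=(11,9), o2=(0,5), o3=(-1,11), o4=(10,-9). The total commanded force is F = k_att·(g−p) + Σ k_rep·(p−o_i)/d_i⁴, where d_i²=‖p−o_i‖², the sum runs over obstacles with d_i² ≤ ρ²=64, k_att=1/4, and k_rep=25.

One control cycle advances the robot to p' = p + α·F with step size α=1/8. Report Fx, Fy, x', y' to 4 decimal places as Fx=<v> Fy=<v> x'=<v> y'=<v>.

Fx=-0.1777 Fy=1.6759 x'=-4.0222 y'=5.2095

F_att = 1/4·(g−p) = 1/4·(1,7) = (0.2500,1.7500)
o1: d²=241 > ρ²=64 → inactive
o2: d²=16 ≤ ρ²=64; F_rep = 25·(-4,0)/16² = (-0.3906,0.0000)
o3: d²=45 ≤ ρ²=64; F_rep = 25·(-3,-6)/45² = (-0.0370,-0.0741)
o4: d²=392 > ρ²=64 → inactive
F = F_att + ΣF_rep = (-0.1777,1.6759)
p' = p + 1/8·F = (-4.0222,5.2095)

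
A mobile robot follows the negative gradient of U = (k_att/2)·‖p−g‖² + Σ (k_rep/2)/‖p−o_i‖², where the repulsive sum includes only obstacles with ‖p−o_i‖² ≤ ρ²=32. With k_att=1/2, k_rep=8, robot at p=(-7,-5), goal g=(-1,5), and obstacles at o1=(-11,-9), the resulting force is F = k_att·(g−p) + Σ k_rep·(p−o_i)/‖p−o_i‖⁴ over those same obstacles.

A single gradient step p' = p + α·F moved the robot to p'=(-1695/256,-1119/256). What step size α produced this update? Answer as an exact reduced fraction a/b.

F_att = 1/2·(g−p) = 1/2·(6,10) = (3.0000,5.0000)
o1: d²=32 ≤ ρ²=32; F_rep = 8·(4,4)/32² = (0.0312,0.0312)
F = F_att + ΣF_rep = (3.0312,5.0312)
Δp = p'−p = (0.3789,0.6289); α = Δx/Fx = (97/256) / (97/32) = 1/8
check: Δy/Fy = (161/256) / (161/32) = 1/8 ✓

α = 1/8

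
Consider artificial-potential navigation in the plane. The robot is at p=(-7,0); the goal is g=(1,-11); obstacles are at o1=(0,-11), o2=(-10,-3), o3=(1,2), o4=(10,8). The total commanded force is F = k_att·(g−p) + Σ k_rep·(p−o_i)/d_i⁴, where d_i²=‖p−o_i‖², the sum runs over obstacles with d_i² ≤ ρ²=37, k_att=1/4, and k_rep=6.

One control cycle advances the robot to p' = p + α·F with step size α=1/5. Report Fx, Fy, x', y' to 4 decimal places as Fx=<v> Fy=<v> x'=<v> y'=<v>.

F_att = 1/4·(g−p) = 1/4·(8,-11) = (2.0000,-2.7500)
o1: d²=170 > ρ²=37 → inactive
o2: d²=18 ≤ ρ²=37; F_rep = 6·(3,3)/18² = (0.0556,0.0556)
o3: d²=68 > ρ²=37 → inactive
o4: d²=353 > ρ²=37 → inactive
F = F_att + ΣF_rep = (2.0556,-2.6944)
p' = p + 1/5·F = (-6.5889,-0.5389)

Fx=2.0556 Fy=-2.6944 x'=-6.5889 y'=-0.5389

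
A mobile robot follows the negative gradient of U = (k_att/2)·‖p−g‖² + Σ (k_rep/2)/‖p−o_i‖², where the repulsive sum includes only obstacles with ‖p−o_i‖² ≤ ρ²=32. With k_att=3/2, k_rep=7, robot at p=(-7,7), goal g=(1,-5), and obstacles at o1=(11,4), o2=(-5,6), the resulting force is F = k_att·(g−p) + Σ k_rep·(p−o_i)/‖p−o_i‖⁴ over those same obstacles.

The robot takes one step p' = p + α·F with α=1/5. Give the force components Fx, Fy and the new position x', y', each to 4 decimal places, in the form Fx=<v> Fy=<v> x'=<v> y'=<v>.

Fx=11.4400 Fy=-17.7200 x'=-4.7120 y'=3.4560

F_att = 3/2·(g−p) = 3/2·(8,-12) = (12.0000,-18.0000)
o1: d²=333 > ρ²=32 → inactive
o2: d²=5 ≤ ρ²=32; F_rep = 7·(-2,1)/5² = (-0.5600,0.2800)
F = F_att + ΣF_rep = (11.4400,-17.7200)
p' = p + 1/5·F = (-4.7120,3.4560)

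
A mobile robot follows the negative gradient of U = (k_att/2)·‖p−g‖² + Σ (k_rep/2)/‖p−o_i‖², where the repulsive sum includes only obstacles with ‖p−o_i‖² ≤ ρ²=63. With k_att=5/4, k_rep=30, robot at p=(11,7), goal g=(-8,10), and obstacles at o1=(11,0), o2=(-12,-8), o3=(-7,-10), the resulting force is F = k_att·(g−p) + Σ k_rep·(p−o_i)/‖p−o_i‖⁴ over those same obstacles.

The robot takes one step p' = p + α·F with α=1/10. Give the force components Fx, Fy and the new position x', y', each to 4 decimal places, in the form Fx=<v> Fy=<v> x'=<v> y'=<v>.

F_att = 5/4·(g−p) = 5/4·(-19,3) = (-23.7500,3.7500)
o1: d²=49 ≤ ρ²=63; F_rep = 30·(0,7)/49² = (0.0000,0.0875)
o2: d²=754 > ρ²=63 → inactive
o3: d²=613 > ρ²=63 → inactive
F = F_att + ΣF_rep = (-23.7500,3.8375)
p' = p + 1/10·F = (8.6250,7.3837)

Fx=-23.7500 Fy=3.8375 x'=8.6250 y'=7.3837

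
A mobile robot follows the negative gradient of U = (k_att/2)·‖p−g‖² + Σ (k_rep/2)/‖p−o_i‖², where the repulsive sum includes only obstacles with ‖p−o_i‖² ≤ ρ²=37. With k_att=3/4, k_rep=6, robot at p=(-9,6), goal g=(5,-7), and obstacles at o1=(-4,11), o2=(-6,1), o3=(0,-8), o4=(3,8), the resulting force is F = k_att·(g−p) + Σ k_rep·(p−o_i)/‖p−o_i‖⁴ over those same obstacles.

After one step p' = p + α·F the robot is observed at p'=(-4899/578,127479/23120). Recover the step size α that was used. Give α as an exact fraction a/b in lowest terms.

F_att = 3/4·(g−p) = 3/4·(14,-13) = (10.5000,-9.7500)
o1: d²=50 > ρ²=37 → inactive
o2: d²=34 ≤ ρ²=37; F_rep = 6·(-3,5)/34² = (-0.0156,0.0260)
o3: d²=277 > ρ²=37 → inactive
o4: d²=148 > ρ²=37 → inactive
F = F_att + ΣF_rep = (10.4844,-9.7240)
Δp = p'−p = (0.5242,-0.4862); α = Δx/Fx = (303/578) / (3030/289) = 1/20
check: Δy/Fy = (-11241/23120) / (-11241/1156) = 1/20 ✓

α = 1/20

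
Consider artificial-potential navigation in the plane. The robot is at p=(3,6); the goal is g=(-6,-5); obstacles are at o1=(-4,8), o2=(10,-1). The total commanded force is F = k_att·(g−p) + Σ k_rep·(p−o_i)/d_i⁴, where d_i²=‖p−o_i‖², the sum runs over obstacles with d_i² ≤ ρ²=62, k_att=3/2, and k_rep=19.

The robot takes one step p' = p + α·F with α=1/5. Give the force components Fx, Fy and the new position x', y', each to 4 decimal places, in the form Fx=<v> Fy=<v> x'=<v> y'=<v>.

Fx=-13.4527 Fy=-16.5135 x'=0.3095 y'=2.6973

F_att = 3/2·(g−p) = 3/2·(-9,-11) = (-13.5000,-16.5000)
o1: d²=53 ≤ ρ²=62; F_rep = 19·(7,-2)/53² = (0.0473,-0.0135)
o2: d²=98 > ρ²=62 → inactive
F = F_att + ΣF_rep = (-13.4527,-16.5135)
p' = p + 1/5·F = (0.3095,2.6973)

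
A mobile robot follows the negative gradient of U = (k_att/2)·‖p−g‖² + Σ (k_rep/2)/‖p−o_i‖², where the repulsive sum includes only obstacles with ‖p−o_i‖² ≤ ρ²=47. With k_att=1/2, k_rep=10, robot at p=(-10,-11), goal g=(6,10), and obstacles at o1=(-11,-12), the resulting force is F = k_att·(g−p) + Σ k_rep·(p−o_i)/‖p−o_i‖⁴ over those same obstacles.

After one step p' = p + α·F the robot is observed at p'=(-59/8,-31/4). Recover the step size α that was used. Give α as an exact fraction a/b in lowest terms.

α = 1/4

F_att = 1/2·(g−p) = 1/2·(16,21) = (8.0000,10.5000)
o1: d²=2 ≤ ρ²=47; F_rep = 10·(1,1)/2² = (2.5000,2.5000)
F = F_att + ΣF_rep = (10.5000,13.0000)
Δp = p'−p = (2.6250,3.2500); α = Δx/Fx = (21/8) / (21/2) = 1/4
check: Δy/Fy = (13/4) / (13) = 1/4 ✓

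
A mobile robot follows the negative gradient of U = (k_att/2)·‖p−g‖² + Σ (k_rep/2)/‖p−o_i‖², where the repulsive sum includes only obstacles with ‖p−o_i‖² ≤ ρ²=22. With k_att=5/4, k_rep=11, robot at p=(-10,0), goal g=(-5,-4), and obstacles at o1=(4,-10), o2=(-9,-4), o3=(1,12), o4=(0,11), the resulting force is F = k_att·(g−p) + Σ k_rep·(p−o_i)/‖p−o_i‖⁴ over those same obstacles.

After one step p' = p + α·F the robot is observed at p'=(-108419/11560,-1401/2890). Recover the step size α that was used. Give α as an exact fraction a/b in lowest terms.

F_att = 5/4·(g−p) = 5/4·(5,-4) = (6.2500,-5.0000)
o1: d²=296 > ρ²=22 → inactive
o2: d²=17 ≤ ρ²=22; F_rep = 11·(-1,4)/17² = (-0.0381,0.1522)
o3: d²=265 > ρ²=22 → inactive
o4: d²=221 > ρ²=22 → inactive
F = F_att + ΣF_rep = (6.2119,-4.8478)
Δp = p'−p = (0.6212,-0.4848); α = Δx/Fx = (7181/11560) / (7181/1156) = 1/10
check: Δy/Fy = (-1401/2890) / (-1401/289) = 1/10 ✓

α = 1/10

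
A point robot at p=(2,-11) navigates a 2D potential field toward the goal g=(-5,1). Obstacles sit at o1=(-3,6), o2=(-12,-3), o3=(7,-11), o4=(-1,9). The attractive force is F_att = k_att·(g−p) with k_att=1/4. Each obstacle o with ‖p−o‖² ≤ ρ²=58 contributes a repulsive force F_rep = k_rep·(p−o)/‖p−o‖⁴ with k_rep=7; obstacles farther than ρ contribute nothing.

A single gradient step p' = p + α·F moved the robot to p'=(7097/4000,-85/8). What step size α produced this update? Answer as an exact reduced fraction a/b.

F_att = 1/4·(g−p) = 1/4·(-7,12) = (-1.7500,3.0000)
o1: d²=314 > ρ²=58 → inactive
o2: d²=260 > ρ²=58 → inactive
o3: d²=25 ≤ ρ²=58; F_rep = 7·(-5,0)/25² = (-0.0560,0.0000)
o4: d²=409 > ρ²=58 → inactive
F = F_att + ΣF_rep = (-1.8060,3.0000)
Δp = p'−p = (-0.2258,0.3750); α = Δx/Fx = (-903/4000) / (-903/500) = 1/8
check: Δy/Fy = (3/8) / (3) = 1/8 ✓

α = 1/8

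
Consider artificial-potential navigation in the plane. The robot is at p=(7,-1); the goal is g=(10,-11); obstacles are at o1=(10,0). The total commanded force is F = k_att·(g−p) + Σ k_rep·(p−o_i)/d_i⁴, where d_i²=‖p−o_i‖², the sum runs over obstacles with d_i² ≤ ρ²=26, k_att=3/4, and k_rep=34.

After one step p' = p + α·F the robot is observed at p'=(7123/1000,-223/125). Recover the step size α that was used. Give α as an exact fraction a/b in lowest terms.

α = 1/10

F_att = 3/4·(g−p) = 3/4·(3,-10) = (2.2500,-7.5000)
o1: d²=10 ≤ ρ²=26; F_rep = 34·(-3,-1)/10² = (-1.0200,-0.3400)
F = F_att + ΣF_rep = (1.2300,-7.8400)
Δp = p'−p = (0.1230,-0.7840); α = Δx/Fx = (123/1000) / (123/100) = 1/10
check: Δy/Fy = (-98/125) / (-196/25) = 1/10 ✓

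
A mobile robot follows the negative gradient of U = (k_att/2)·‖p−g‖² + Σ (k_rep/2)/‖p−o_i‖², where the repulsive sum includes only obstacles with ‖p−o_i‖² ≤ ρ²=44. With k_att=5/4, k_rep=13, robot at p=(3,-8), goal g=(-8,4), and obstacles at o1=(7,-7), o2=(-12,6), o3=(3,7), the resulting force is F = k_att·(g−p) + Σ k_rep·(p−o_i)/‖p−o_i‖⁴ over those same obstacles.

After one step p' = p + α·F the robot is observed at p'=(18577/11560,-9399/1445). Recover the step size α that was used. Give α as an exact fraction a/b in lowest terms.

F_att = 5/4·(g−p) = 5/4·(-11,12) = (-13.7500,15.0000)
o1: d²=17 ≤ ρ²=44; F_rep = 13·(-4,-1)/17² = (-0.1799,-0.0450)
o2: d²=421 > ρ²=44 → inactive
o3: d²=225 > ρ²=44 → inactive
F = F_att + ΣF_rep = (-13.9299,14.9550)
Δp = p'−p = (-1.3930,1.4955); α = Δx/Fx = (-16103/11560) / (-16103/1156) = 1/10
check: Δy/Fy = (2161/1445) / (4322/289) = 1/10 ✓

α = 1/10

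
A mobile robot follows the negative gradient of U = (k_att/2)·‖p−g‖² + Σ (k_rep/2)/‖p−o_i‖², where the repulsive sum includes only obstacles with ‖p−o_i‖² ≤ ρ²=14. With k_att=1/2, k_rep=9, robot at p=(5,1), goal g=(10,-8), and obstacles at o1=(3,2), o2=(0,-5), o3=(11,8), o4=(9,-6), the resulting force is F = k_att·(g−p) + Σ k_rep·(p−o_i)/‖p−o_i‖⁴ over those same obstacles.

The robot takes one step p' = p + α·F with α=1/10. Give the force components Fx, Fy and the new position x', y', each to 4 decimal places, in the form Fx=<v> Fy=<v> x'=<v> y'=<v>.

Fx=3.2200 Fy=-4.8600 x'=5.3220 y'=0.5140

F_att = 1/2·(g−p) = 1/2·(5,-9) = (2.5000,-4.5000)
o1: d²=5 ≤ ρ²=14; F_rep = 9·(2,-1)/5² = (0.7200,-0.3600)
o2: d²=61 > ρ²=14 → inactive
o3: d²=85 > ρ²=14 → inactive
o4: d²=65 > ρ²=14 → inactive
F = F_att + ΣF_rep = (3.2200,-4.8600)
p' = p + 1/10·F = (5.3220,0.5140)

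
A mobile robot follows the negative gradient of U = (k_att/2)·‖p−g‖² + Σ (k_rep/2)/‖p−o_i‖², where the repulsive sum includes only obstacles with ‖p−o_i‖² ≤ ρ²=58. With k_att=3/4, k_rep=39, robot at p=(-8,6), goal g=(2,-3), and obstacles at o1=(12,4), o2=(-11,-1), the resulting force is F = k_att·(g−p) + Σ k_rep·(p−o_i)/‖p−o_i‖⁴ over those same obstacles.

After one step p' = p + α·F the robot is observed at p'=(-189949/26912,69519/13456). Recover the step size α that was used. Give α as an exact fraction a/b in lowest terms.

F_att = 3/4·(g−p) = 3/4·(10,-9) = (7.5000,-6.7500)
o1: d²=404 > ρ²=58 → inactive
o2: d²=58 ≤ ρ²=58; F_rep = 39·(3,7)/58² = (0.0348,0.0812)
F = F_att + ΣF_rep = (7.5348,-6.6688)
Δp = p'−p = (0.9418,-0.8336); α = Δx/Fx = (25347/26912) / (25347/3364) = 1/8
check: Δy/Fy = (-11217/13456) / (-11217/1682) = 1/8 ✓

α = 1/8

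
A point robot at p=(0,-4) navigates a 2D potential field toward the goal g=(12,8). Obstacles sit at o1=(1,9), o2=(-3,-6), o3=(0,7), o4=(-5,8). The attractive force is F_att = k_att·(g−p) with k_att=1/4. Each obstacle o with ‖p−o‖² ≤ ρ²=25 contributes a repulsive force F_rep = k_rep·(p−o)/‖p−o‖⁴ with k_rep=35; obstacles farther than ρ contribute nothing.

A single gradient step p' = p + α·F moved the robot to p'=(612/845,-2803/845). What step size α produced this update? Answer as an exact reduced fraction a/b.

F_att = 1/4·(g−p) = 1/4·(12,12) = (3.0000,3.0000)
o1: d²=170 > ρ²=25 → inactive
o2: d²=13 ≤ ρ²=25; F_rep = 35·(3,2)/13² = (0.6213,0.4142)
o3: d²=121 > ρ²=25 → inactive
o4: d²=169 > ρ²=25 → inactive
F = F_att + ΣF_rep = (3.6213,3.4142)
Δp = p'−p = (0.7243,0.6828); α = Δx/Fx = (612/845) / (612/169) = 1/5
check: Δy/Fy = (577/845) / (577/169) = 1/5 ✓

α = 1/5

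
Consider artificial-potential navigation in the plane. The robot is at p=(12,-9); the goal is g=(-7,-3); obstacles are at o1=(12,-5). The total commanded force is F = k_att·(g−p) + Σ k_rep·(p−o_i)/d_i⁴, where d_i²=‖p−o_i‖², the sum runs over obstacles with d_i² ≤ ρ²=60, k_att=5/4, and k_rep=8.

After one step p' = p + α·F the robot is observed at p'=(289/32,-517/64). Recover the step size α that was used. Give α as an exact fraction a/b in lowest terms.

α = 1/8

F_att = 5/4·(g−p) = 5/4·(-19,6) = (-23.7500,7.5000)
o1: d²=16 ≤ ρ²=60; F_rep = 8·(0,-4)/16² = (0.0000,-0.1250)
F = F_att + ΣF_rep = (-23.7500,7.3750)
Δp = p'−p = (-2.9688,0.9219); α = Δx/Fx = (-95/32) / (-95/4) = 1/8
check: Δy/Fy = (59/64) / (59/8) = 1/8 ✓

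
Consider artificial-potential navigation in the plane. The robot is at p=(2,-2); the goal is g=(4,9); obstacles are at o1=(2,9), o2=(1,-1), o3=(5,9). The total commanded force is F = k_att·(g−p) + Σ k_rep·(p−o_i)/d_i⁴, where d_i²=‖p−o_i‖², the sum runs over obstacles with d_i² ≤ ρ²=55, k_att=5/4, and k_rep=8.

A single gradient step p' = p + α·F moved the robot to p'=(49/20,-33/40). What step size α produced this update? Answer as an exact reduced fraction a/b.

α = 1/10

F_att = 5/4·(g−p) = 5/4·(2,11) = (2.5000,13.7500)
o1: d²=121 > ρ²=55 → inactive
o2: d²=2 ≤ ρ²=55; F_rep = 8·(1,-1)/2² = (2.0000,-2.0000)
o3: d²=130 > ρ²=55 → inactive
F = F_att + ΣF_rep = (4.5000,11.7500)
Δp = p'−p = (0.4500,1.1750); α = Δx/Fx = (9/20) / (9/2) = 1/10
check: Δy/Fy = (47/40) / (47/4) = 1/10 ✓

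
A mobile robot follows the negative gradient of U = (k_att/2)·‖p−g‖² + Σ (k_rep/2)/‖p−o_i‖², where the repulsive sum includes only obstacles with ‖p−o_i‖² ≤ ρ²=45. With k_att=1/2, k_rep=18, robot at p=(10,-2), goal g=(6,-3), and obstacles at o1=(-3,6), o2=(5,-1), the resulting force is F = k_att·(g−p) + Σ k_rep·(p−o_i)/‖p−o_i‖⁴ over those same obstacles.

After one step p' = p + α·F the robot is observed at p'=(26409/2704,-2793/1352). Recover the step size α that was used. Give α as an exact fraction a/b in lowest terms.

F_att = 1/2·(g−p) = 1/2·(-4,-1) = (-2.0000,-0.5000)
o1: d²=233 > ρ²=45 → inactive
o2: d²=26 ≤ ρ²=45; F_rep = 18·(5,-1)/26² = (0.1331,-0.0266)
F = F_att + ΣF_rep = (-1.8669,-0.5266)
Δp = p'−p = (-0.2334,-0.0658); α = Δx/Fx = (-631/2704) / (-631/338) = 1/8
check: Δy/Fy = (-89/1352) / (-89/169) = 1/8 ✓

α = 1/8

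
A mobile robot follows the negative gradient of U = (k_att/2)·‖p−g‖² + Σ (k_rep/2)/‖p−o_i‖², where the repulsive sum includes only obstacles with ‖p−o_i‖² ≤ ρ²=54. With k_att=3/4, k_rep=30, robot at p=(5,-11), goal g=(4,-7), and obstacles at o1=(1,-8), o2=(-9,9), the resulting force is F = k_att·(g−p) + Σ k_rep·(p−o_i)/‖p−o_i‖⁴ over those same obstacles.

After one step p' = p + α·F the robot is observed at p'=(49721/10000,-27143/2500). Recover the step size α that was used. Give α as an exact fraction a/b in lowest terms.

α = 1/20

F_att = 3/4·(g−p) = 3/4·(-1,4) = (-0.7500,3.0000)
o1: d²=25 ≤ ρ²=54; F_rep = 30·(4,-3)/25² = (0.1920,-0.1440)
o2: d²=596 > ρ²=54 → inactive
F = F_att + ΣF_rep = (-0.5580,2.8560)
Δp = p'−p = (-0.0279,0.1428); α = Δx/Fx = (-279/10000) / (-279/500) = 1/20
check: Δy/Fy = (357/2500) / (357/125) = 1/20 ✓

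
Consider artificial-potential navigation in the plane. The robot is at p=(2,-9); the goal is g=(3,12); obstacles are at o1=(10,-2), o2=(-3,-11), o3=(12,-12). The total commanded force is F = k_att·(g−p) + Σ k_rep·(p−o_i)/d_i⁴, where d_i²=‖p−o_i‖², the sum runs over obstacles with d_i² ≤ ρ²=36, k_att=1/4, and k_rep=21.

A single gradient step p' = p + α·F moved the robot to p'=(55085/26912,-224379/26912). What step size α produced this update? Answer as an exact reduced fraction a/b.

F_att = 1/4·(g−p) = 1/4·(1,21) = (0.2500,5.2500)
o1: d²=113 > ρ²=36 → inactive
o2: d²=29 ≤ ρ²=36; F_rep = 21·(5,2)/29² = (0.1249,0.0499)
o3: d²=109 > ρ²=36 → inactive
F = F_att + ΣF_rep = (0.3749,5.2999)
Δp = p'−p = (0.0469,0.6625); α = Δx/Fx = (1261/26912) / (1261/3364) = 1/8
check: Δy/Fy = (17829/26912) / (17829/3364) = 1/8 ✓

α = 1/8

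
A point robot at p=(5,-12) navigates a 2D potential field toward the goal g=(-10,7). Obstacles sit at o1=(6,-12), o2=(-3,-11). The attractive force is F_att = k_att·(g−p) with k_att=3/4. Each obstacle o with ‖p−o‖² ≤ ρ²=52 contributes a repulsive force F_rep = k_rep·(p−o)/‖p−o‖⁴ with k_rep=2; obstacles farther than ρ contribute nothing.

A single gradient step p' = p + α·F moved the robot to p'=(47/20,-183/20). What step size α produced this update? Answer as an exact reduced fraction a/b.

α = 1/5

F_att = 3/4·(g−p) = 3/4·(-15,19) = (-11.2500,14.2500)
o1: d²=1 ≤ ρ²=52; F_rep = 2·(-1,0)/1² = (-2.0000,0.0000)
o2: d²=65 > ρ²=52 → inactive
F = F_att + ΣF_rep = (-13.2500,14.2500)
Δp = p'−p = (-2.6500,2.8500); α = Δx/Fx = (-53/20) / (-53/4) = 1/5
check: Δy/Fy = (57/20) / (57/4) = 1/5 ✓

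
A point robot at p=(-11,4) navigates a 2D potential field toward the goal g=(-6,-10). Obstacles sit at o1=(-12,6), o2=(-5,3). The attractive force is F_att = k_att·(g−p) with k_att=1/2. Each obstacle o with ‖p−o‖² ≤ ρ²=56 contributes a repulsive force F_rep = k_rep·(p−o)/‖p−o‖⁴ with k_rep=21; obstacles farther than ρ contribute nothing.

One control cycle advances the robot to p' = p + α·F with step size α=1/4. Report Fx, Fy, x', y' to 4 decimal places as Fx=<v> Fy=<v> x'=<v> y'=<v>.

F_att = 1/2·(g−p) = 1/2·(5,-14) = (2.5000,-7.0000)
o1: d²=5 ≤ ρ²=56; F_rep = 21·(1,-2)/5² = (0.8400,-1.6800)
o2: d²=37 ≤ ρ²=56; F_rep = 21·(-6,1)/37² = (-0.0920,0.0153)
F = F_att + ΣF_rep = (3.2480,-8.6647)
p' = p + 1/4·F = (-10.1880,1.8338)

Fx=3.2480 Fy=-8.6647 x'=-10.1880 y'=1.8338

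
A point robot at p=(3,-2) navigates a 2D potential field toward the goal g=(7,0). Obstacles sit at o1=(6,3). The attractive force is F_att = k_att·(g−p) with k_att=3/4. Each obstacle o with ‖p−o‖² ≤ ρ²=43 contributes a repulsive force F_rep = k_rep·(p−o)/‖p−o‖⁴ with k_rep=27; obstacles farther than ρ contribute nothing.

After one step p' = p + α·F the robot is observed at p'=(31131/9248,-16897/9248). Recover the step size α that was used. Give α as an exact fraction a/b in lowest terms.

α = 1/8

F_att = 3/4·(g−p) = 3/4·(4,2) = (3.0000,1.5000)
o1: d²=34 ≤ ρ²=43; F_rep = 27·(-3,-5)/34² = (-0.0701,-0.1168)
F = F_att + ΣF_rep = (2.9299,1.3832)
Δp = p'−p = (0.3662,0.1729); α = Δx/Fx = (3387/9248) / (3387/1156) = 1/8
check: Δy/Fy = (1599/9248) / (1599/1156) = 1/8 ✓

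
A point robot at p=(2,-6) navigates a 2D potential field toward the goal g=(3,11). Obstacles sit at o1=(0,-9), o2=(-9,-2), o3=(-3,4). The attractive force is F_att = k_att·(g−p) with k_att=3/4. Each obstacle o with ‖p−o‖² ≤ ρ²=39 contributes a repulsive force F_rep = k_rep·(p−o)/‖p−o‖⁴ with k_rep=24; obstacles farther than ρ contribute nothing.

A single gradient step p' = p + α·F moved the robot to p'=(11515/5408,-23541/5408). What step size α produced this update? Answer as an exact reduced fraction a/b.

F_att = 3/4·(g−p) = 3/4·(1,17) = (0.7500,12.7500)
o1: d²=13 ≤ ρ²=39; F_rep = 24·(2,3)/13² = (0.2840,0.4260)
o2: d²=137 > ρ²=39 → inactive
o3: d²=125 > ρ²=39 → inactive
F = F_att + ΣF_rep = (1.0340,13.1760)
Δp = p'−p = (0.1293,1.6470); α = Δx/Fx = (699/5408) / (699/676) = 1/8
check: Δy/Fy = (8907/5408) / (8907/676) = 1/8 ✓

α = 1/8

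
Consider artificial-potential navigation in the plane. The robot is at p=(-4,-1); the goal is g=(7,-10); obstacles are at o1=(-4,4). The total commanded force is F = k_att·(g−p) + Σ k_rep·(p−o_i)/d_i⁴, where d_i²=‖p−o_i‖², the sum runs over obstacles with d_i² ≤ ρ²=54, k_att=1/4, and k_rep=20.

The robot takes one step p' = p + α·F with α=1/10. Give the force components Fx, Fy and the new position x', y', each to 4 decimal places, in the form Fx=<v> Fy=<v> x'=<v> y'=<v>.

Fx=2.7500 Fy=-2.4100 x'=-3.7250 y'=-1.2410

F_att = 1/4·(g−p) = 1/4·(11,-9) = (2.7500,-2.2500)
o1: d²=25 ≤ ρ²=54; F_rep = 20·(0,-5)/25² = (0.0000,-0.1600)
F = F_att + ΣF_rep = (2.7500,-2.4100)
p' = p + 1/10·F = (-3.7250,-1.2410)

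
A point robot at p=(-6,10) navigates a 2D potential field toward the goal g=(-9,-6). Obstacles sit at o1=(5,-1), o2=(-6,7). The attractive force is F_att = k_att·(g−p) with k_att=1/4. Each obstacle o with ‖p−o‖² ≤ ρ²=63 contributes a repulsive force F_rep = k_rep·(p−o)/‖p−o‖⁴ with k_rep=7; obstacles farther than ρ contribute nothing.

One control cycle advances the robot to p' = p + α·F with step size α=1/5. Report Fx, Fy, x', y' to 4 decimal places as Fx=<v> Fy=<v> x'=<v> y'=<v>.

Fx=-0.7500 Fy=-3.7407 x'=-6.1500 y'=9.2519

F_att = 1/4·(g−p) = 1/4·(-3,-16) = (-0.7500,-4.0000)
o1: d²=242 > ρ²=63 → inactive
o2: d²=9 ≤ ρ²=63; F_rep = 7·(0,3)/9² = (0.0000,0.2593)
F = F_att + ΣF_rep = (-0.7500,-3.7407)
p' = p + 1/5·F = (-6.1500,9.2519)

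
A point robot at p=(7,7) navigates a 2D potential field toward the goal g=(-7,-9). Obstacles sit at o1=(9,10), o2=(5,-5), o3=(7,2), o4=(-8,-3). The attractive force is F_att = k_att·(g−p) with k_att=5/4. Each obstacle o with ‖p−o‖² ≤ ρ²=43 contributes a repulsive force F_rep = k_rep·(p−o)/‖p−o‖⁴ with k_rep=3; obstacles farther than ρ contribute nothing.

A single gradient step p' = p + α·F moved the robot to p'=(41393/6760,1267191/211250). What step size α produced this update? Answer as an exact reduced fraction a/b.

F_att = 5/4·(g−p) = 5/4·(-14,-16) = (-17.5000,-20.0000)
o1: d²=13 ≤ ρ²=43; F_rep = 3·(-2,-3)/13² = (-0.0355,-0.0533)
o2: d²=148 > ρ²=43 → inactive
o3: d²=25 ≤ ρ²=43; F_rep = 3·(0,5)/25² = (0.0000,0.0240)
o4: d²=325 > ρ²=43 → inactive
F = F_att + ΣF_rep = (-17.5355,-20.0293)
Δp = p'−p = (-0.8768,-1.0015); α = Δx/Fx = (-5927/6760) / (-5927/338) = 1/20
check: Δy/Fy = (-211559/211250) / (-423118/21125) = 1/20 ✓

α = 1/20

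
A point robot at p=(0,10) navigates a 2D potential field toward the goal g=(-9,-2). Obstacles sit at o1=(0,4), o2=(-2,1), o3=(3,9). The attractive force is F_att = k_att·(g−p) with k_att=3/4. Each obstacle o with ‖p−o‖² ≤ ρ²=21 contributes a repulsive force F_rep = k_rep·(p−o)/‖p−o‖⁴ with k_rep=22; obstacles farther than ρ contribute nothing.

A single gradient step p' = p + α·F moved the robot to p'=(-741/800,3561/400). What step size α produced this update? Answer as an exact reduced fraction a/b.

α = 1/8

F_att = 3/4·(g−p) = 3/4·(-9,-12) = (-6.7500,-9.0000)
o1: d²=36 > ρ²=21 → inactive
o2: d²=85 > ρ²=21 → inactive
o3: d²=10 ≤ ρ²=21; F_rep = 22·(-3,1)/10² = (-0.6600,0.2200)
F = F_att + ΣF_rep = (-7.4100,-8.7800)
Δp = p'−p = (-0.9263,-1.0975); α = Δx/Fx = (-741/800) / (-741/100) = 1/8
check: Δy/Fy = (-439/400) / (-439/50) = 1/8 ✓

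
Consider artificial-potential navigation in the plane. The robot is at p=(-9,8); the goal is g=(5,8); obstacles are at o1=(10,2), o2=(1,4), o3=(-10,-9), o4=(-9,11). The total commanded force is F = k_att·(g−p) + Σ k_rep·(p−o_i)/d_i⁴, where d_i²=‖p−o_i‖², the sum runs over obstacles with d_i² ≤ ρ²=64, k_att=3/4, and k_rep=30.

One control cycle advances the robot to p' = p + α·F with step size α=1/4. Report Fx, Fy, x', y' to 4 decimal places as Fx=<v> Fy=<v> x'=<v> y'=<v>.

Fx=10.5000 Fy=-1.1111 x'=-6.3750 y'=7.7222

F_att = 3/4·(g−p) = 3/4·(14,0) = (10.5000,0.0000)
o1: d²=397 > ρ²=64 → inactive
o2: d²=116 > ρ²=64 → inactive
o3: d²=290 > ρ²=64 → inactive
o4: d²=9 ≤ ρ²=64; F_rep = 30·(0,-3)/9² = (0.0000,-1.1111)
F = F_att + ΣF_rep = (10.5000,-1.1111)
p' = p + 1/4·F = (-6.3750,7.7222)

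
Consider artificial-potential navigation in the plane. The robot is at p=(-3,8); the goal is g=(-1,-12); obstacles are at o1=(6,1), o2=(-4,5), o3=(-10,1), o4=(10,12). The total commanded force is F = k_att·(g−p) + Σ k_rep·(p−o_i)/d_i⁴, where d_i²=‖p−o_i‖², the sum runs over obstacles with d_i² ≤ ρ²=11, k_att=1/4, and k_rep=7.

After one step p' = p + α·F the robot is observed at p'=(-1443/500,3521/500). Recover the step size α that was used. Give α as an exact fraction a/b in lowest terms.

F_att = 1/4·(g−p) = 1/4·(2,-20) = (0.5000,-5.0000)
o1: d²=130 > ρ²=11 → inactive
o2: d²=10 ≤ ρ²=11; F_rep = 7·(1,3)/10² = (0.0700,0.2100)
o3: d²=98 > ρ²=11 → inactive
o4: d²=185 > ρ²=11 → inactive
F = F_att + ΣF_rep = (0.5700,-4.7900)
Δp = p'−p = (0.1140,-0.9580); α = Δx/Fx = (57/500) / (57/100) = 1/5
check: Δy/Fy = (-479/500) / (-479/100) = 1/5 ✓

α = 1/5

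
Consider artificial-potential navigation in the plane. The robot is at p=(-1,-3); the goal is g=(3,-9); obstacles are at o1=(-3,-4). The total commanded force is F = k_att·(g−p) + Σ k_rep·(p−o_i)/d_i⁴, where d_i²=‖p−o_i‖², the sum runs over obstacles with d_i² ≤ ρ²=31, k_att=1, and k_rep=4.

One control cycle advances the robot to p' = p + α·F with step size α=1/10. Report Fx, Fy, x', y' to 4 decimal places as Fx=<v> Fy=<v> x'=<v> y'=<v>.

F_att = 1·(g−p) = 1·(4,-6) = (4.0000,-6.0000)
o1: d²=5 ≤ ρ²=31; F_rep = 4·(2,1)/5² = (0.3200,0.1600)
F = F_att + ΣF_rep = (4.3200,-5.8400)
p' = p + 1/10·F = (-0.5680,-3.5840)

Fx=4.3200 Fy=-5.8400 x'=-0.5680 y'=-3.5840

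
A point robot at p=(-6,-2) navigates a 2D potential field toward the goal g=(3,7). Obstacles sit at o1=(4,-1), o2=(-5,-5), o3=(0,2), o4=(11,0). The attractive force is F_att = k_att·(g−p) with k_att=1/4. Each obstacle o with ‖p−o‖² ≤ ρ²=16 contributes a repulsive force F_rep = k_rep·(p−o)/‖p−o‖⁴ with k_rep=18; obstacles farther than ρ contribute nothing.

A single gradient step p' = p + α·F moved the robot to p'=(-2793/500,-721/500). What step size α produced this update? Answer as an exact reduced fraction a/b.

F_att = 1/4·(g−p) = 1/4·(9,9) = (2.2500,2.2500)
o1: d²=101 > ρ²=16 → inactive
o2: d²=10 ≤ ρ²=16; F_rep = 18·(-1,3)/10² = (-0.1800,0.5400)
o3: d²=52 > ρ²=16 → inactive
o4: d²=293 > ρ²=16 → inactive
F = F_att + ΣF_rep = (2.0700,2.7900)
Δp = p'−p = (0.4140,0.5580); α = Δx/Fx = (207/500) / (207/100) = 1/5
check: Δy/Fy = (279/500) / (279/100) = 1/5 ✓

α = 1/5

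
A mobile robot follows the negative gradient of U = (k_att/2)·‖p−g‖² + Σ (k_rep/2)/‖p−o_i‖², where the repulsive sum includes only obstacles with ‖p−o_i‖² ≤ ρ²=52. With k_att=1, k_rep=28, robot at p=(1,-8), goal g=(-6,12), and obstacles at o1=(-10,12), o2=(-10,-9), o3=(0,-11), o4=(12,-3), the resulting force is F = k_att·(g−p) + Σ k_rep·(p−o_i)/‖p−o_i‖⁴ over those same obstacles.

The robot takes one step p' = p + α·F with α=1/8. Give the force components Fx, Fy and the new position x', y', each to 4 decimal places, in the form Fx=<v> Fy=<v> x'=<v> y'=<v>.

Fx=-6.7200 Fy=20.8400 x'=0.1600 y'=-5.3950

F_att = 1·(g−p) = 1·(-7,20) = (-7.0000,20.0000)
o1: d²=521 > ρ²=52 → inactive
o2: d²=122 > ρ²=52 → inactive
o3: d²=10 ≤ ρ²=52; F_rep = 28·(1,3)/10² = (0.2800,0.8400)
o4: d²=146 > ρ²=52 → inactive
F = F_att + ΣF_rep = (-6.7200,20.8400)
p' = p + 1/8·F = (0.1600,-5.3950)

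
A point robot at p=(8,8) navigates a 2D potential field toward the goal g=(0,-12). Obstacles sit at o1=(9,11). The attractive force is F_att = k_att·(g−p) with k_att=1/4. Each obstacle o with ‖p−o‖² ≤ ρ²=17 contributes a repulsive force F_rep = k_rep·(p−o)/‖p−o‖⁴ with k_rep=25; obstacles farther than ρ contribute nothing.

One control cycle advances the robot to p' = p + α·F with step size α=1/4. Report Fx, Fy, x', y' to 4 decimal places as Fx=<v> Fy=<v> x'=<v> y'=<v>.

F_att = 1/4·(g−p) = 1/4·(-8,-20) = (-2.0000,-5.0000)
o1: d²=10 ≤ ρ²=17; F_rep = 25·(-1,-3)/10² = (-0.2500,-0.7500)
F = F_att + ΣF_rep = (-2.2500,-5.7500)
p' = p + 1/4·F = (7.4375,6.5625)

Fx=-2.2500 Fy=-5.7500 x'=7.4375 y'=6.5625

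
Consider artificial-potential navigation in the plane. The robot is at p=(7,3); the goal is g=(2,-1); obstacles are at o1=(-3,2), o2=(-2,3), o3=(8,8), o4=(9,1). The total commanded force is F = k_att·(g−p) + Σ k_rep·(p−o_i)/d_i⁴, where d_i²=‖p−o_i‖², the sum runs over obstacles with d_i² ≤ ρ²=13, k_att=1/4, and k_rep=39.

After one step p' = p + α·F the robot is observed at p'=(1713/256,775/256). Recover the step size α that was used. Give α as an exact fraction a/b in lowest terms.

α = 1/8

F_att = 1/4·(g−p) = 1/4·(-5,-4) = (-1.2500,-1.0000)
o1: d²=101 > ρ²=13 → inactive
o2: d²=81 > ρ²=13 → inactive
o3: d²=26 > ρ²=13 → inactive
o4: d²=8 ≤ ρ²=13; F_rep = 39·(-2,2)/8² = (-1.2188,1.2188)
F = F_att + ΣF_rep = (-2.4688,0.2188)
Δp = p'−p = (-0.3086,0.0273); α = Δx/Fx = (-79/256) / (-79/32) = 1/8
check: Δy/Fy = (7/256) / (7/32) = 1/8 ✓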